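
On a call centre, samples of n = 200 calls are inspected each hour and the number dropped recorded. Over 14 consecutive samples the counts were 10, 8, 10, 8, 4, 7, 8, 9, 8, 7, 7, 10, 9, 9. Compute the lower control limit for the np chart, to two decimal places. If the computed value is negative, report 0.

0.00

p̄ = Σdᵢ / (k·n) = 114 / (14 × 200) = 0.04071
LCL = np̄ − 3·√(np̄(1−p̄)) = 8.1429 − 3 × 2.7949 = -0.2418 → 0 (negative, so LCL = 0)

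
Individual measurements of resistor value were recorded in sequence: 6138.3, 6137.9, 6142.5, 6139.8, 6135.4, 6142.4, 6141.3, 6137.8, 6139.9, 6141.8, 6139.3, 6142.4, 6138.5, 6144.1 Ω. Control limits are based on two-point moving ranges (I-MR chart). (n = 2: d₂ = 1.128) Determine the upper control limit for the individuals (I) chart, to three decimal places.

X̄ = (6138.3 + 6137.9 + 6142.5 + 6139.8 + 6135.4 + 6142.4 + 6141.3 + 6137.8 + 6139.9 + 6141.8 + 6139.3 + 6142.4 + 6138.5 + 6144.1) / 14 = 6140.1000
Moving ranges: 0.4, 4.6, 2.7, 4.4, 7.0, 1.1, 3.5, 2.1, 1.9, 2.5, 3.1, 3.9, 5.6; M̄R̄ = 42.8000 / 13 = 3.2923
UCL = X̄ + 3·M̄R̄/d₂ = 6140.1000 + 3 × 3.2923 / 1.128 = 6148.8561

6148.856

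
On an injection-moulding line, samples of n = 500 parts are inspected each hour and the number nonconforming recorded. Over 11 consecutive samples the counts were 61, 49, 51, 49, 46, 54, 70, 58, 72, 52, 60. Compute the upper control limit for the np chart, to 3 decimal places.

77.791

p̄ = Σdᵢ / (k·n) = 622 / (11 × 500) = 0.11309
UCL = np̄ + 3·√(np̄(1−p̄)) = 56.5455 + 3 × √(56.5455×0.88691) = 56.5455 + 3 × 7.0817 = 77.7906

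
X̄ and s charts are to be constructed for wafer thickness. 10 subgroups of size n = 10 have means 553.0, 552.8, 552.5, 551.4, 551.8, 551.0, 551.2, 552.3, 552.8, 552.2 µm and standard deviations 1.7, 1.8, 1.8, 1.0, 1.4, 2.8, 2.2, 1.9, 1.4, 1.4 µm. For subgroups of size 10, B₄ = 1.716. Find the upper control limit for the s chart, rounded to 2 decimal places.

2.99

s̄ = (1.7 + 1.8 + 1.8 + 1.0 + 1.4 + 2.8 + 2.2 + 1.9 + 1.4 + 1.4) / 10 = 1.7400
UCL_s = B₄·s̄ = 1.716 × 1.7400 = 2.9858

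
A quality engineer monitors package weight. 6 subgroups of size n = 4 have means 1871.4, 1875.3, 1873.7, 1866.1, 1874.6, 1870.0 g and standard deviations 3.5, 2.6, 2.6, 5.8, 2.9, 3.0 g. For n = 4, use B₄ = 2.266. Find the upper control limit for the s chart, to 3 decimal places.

s̄ = (3.5 + 2.6 + 2.6 + 5.8 + 2.9 + 3.0) / 6 = 3.4000
UCL_s = B₄·s̄ = 2.266 × 3.4000 = 7.7044

7.704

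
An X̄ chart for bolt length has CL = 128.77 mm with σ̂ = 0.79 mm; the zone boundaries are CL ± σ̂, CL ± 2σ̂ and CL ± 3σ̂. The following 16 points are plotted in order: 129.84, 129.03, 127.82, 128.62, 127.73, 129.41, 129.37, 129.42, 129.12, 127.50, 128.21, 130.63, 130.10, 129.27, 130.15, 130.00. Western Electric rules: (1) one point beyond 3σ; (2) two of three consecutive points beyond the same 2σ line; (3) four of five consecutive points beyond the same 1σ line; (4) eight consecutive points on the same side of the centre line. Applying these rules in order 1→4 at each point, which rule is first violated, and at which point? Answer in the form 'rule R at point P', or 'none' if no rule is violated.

rule 3 at point 16

Zone of each point (C = within 1σ̂, B = 1σ̂–2σ̂, A = 2σ̂–3σ̂, * = beyond 3σ̂; sign = side of CL): 1:+B, 2:+C, 3:-B, 4:-C, 5:-B, 6:+C, 7:+C, 8:+C, 9:+C, 10:-B, 11:-C, 12:+A, 13:+B, 14:+C, 15:+B, 16:+B
Rule 3 (four of five consecutive points beyond the same 1σ limit) is satisfied at point 16.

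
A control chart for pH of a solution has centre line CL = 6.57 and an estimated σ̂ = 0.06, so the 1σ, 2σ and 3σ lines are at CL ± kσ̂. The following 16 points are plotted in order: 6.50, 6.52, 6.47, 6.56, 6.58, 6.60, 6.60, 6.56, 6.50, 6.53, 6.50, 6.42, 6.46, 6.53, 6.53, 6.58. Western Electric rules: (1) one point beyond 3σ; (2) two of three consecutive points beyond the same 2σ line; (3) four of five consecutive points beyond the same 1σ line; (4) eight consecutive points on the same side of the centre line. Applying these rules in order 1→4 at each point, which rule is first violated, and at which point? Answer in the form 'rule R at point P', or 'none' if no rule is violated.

rule 3 at point 13

Zone of each point (C = within 1σ̂, B = 1σ̂–2σ̂, A = 2σ̂–3σ̂, * = beyond 3σ̂; sign = side of CL): 1:-B, 2:-C, 3:-B, 4:-C, 5:+C, 6:+C, 7:+C, 8:-C, 9:-B, 10:-C, 11:-B, 12:-A, 13:-B, 14:-C, 15:-C, 16:+C
Rule 3 (four of five consecutive points beyond the same 1σ limit) is satisfied at point 13.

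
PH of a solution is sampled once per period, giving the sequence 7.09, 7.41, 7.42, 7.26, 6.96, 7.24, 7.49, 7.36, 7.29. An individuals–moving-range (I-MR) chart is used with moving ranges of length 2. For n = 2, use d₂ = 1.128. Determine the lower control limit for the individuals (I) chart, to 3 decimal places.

X̄ = (7.09 + 7.41 + 7.42 + 7.26 + 6.96 + 7.24 + 7.49 + 7.36 + 7.29) / 9 = 7.2800
Moving ranges: 0.32, 0.01, 0.16, 0.30, 0.28, 0.25, 0.13, 0.07; M̄R̄ = 1.5200 / 8 = 0.1900
LCL = X̄ − 3·M̄R̄/d₂ = 7.2800 − 3 × 0.1900 / 1.128 = 6.7747

6.775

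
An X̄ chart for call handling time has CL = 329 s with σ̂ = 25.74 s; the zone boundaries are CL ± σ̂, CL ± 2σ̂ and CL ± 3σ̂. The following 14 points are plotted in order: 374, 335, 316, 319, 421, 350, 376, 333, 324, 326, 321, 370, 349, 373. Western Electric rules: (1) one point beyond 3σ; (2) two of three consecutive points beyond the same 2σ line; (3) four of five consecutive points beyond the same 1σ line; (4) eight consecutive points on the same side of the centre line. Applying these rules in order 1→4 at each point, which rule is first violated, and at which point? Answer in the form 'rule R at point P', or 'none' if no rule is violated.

rule 1 at point 5

Zone of each point (C = within 1σ̂, B = 1σ̂–2σ̂, A = 2σ̂–3σ̂, * = beyond 3σ̂; sign = side of CL): 1:+B, 2:+C, 3:-C, 4:-C, 5:+*, 6:+C, 7:+B, 8:+C, 9:-C, 10:-C, 11:-C, 12:+B, 13:+C, 14:+B
Rule 1 (one point beyond the 3σ limits) is satisfied at point 5.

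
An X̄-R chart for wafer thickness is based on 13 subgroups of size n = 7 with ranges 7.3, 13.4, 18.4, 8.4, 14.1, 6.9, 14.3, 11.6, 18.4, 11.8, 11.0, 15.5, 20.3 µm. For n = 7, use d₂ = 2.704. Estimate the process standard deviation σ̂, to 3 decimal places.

R̄ = (7.3 + 13.4 + 18.4 + 8.4 + 14.1 + 6.9 + 14.3 + 11.6 + 18.4 + 11.8 + 11.0 + 15.5 + 20.3) / 13 = 13.1846
σ̂ = R̄ / d₂ = 13.1846 / 2.704 = 4.8760

4.876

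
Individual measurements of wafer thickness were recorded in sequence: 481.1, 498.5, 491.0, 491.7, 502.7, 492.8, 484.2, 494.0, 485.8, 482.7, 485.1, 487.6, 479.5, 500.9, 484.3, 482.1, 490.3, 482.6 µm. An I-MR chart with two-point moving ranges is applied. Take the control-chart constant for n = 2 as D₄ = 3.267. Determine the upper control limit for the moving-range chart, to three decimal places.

Moving ranges: 17.4, 7.5, 0.7, 11.0, 9.9, 8.6, 9.8, 8.2, 3.1, 2.4, 2.5, 8.1, 21.4, 16.6, 2.2, 8.2, 7.7; M̄R̄ = 145.3000 / 17 = 8.5471
UCL_MR = D₄·M̄R̄ = 3.267 × 8.5471 = 27.9232

27.923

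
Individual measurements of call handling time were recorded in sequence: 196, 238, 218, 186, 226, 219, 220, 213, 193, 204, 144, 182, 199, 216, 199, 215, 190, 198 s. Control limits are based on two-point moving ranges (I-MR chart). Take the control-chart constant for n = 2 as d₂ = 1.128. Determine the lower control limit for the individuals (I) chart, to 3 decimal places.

X̄ = (196 + 238 + 218 + 186 + 226 + 219 + 220 + 213 + 193 + 204 + 144 + 182 + 199 + 216 + 199 + 215 + 190 + 198) / 18 = 203.1111
Moving ranges: 42, 20, 32, 40, 7, 1, 7, 20, 11, 60, 38, 17, 17, 17, 16, 25, 8; M̄R̄ = 378.0000 / 17 = 22.2353
LCL = X̄ − 3·M̄R̄/d₂ = 203.1111 − 3 × 22.2353 / 1.128 = 143.9747

143.975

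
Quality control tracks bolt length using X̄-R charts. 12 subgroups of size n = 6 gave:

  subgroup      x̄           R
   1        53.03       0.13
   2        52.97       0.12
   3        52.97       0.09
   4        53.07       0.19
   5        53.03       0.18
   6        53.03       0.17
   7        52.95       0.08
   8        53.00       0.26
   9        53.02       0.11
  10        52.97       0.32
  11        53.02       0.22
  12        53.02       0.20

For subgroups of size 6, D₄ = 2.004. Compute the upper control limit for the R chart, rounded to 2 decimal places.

R̄ = (0.13 + 0.12 + 0.09 + 0.19 + 0.18 + 0.17 + 0.08 + 0.26 + 0.11 + 0.32 + 0.22 + 0.20) / 12 = 2.0700 / 12 = 0.1725
UCL_R = D₄·R̄ = 2.004 × 0.1725 = 0.3457

0.35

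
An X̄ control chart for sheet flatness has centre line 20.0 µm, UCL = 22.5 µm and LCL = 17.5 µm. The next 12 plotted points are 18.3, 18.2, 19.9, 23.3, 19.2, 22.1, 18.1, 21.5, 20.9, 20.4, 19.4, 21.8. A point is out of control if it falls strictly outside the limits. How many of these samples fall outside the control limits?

1

Compare each point to [17.5, 22.5]: sample 4 = 23.3 > UCL.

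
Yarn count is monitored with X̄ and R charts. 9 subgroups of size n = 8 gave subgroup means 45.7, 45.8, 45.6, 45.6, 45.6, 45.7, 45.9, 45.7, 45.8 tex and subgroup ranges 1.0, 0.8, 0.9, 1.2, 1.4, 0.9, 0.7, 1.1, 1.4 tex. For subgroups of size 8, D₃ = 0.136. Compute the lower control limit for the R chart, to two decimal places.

R̄ = (1.0 + 0.8 + 0.9 + 1.2 + 1.4 + 0.9 + 0.7 + 1.1 + 1.4) / 9 = 9.4000 / 9 = 1.0444
LCL_R = D₃·R̄ = 0.136 × 1.0444 = 0.1420

0.14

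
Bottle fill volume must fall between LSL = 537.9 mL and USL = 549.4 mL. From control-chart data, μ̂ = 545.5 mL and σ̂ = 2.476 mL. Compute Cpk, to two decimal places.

Cpu = (USL − μ̂) / (3σ̂) = (549.4 − 545.5) / (3 × 2.476) = 0.5250; Cpl = (μ̂ − LSL) / (3σ̂) = (545.5 − 537.9) / (3 × 2.476) = 1.0232; Cpk = min(Cpu, Cpl) = 0.5250

0.53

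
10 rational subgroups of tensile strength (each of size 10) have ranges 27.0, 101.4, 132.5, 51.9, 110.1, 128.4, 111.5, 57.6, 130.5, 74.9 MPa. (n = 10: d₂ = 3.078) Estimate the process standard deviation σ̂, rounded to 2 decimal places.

R̄ = (27.0 + 101.4 + 132.5 + 51.9 + 110.1 + 128.4 + 111.5 + 57.6 + 130.5 + 74.9) / 10 = 92.5800
σ̂ = R̄ / d₂ = 92.5800 / 3.078 = 30.0780

30.08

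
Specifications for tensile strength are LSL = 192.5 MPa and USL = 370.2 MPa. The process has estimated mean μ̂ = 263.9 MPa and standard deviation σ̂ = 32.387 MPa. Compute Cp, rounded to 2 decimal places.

0.91

Cp = (USL − LSL) / (6σ̂) = (370.2 − 192.5) / (6 × 32.387) = 177.7000 / 194.3220 = 0.9145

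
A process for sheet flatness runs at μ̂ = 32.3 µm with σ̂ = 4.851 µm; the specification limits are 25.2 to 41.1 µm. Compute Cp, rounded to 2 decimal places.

0.55

Cp = (USL − LSL) / (6σ̂) = (41.1 − 25.2) / (6 × 4.851) = 15.9000 / 29.1060 = 0.5463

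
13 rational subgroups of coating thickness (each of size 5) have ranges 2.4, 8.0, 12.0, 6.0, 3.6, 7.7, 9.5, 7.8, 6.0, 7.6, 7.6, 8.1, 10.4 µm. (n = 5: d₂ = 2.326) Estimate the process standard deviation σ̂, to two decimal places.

3.20

R̄ = (2.4 + 8.0 + 12.0 + 6.0 + 3.6 + 7.7 + 9.5 + 7.8 + 6.0 + 7.6 + 7.6 + 8.1 + 10.4) / 13 = 7.4385
σ̂ = R̄ / d₂ = 7.4385 / 2.326 = 3.1980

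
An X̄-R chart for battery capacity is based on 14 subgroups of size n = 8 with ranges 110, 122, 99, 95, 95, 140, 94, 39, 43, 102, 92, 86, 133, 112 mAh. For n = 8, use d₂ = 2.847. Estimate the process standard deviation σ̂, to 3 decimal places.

34.171

R̄ = (110 + 122 + 99 + 95 + 95 + 140 + 94 + 39 + 43 + 102 + 92 + 86 + 133 + 112) / 14 = 97.2857
σ̂ = R̄ / d₂ = 97.2857 / 2.847 = 34.1713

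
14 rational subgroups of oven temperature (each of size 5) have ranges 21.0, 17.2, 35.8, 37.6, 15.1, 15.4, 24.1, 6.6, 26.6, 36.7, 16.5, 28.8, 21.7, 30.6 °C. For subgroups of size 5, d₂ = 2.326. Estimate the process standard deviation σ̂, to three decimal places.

10.248

R̄ = (21.0 + 17.2 + 35.8 + 37.6 + 15.1 + 15.4 + 24.1 + 6.6 + 26.6 + 36.7 + 16.5 + 28.8 + 21.7 + 30.6) / 14 = 23.8357
σ̂ = R̄ / d₂ = 23.8357 / 2.326 = 10.2475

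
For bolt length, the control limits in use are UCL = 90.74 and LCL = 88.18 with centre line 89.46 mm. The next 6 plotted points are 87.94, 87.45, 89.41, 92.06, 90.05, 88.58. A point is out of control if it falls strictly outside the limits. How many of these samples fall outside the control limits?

3

Compare each point to [88.18, 90.74]: sample 1 = 87.94 < LCL; sample 2 = 87.45 < LCL; sample 4 = 92.06 > UCL.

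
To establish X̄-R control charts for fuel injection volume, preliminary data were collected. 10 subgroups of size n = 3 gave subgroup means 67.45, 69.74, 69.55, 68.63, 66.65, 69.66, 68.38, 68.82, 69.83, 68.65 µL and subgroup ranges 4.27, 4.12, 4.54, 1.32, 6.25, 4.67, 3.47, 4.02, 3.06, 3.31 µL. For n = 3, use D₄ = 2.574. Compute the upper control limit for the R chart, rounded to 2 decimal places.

10.05

R̄ = (4.27 + 4.12 + 4.54 + 1.32 + 6.25 + 4.67 + 3.47 + 4.02 + 3.06 + 3.31) / 10 = 39.0300 / 10 = 3.9030
UCL_R = D₄·R̄ = 2.574 × 3.9030 = 10.0463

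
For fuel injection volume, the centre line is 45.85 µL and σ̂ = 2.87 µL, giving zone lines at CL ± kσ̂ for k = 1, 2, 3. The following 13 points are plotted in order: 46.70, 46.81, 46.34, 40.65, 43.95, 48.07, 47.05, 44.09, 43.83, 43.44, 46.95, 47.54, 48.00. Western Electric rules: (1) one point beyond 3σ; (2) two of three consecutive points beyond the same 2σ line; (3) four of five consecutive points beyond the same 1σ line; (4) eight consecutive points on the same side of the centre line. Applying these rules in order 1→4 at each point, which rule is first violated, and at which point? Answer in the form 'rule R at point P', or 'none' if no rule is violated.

Zone of each point (C = within 1σ̂, B = 1σ̂–2σ̂, A = 2σ̂–3σ̂, * = beyond 3σ̂; sign = side of CL): 1:+C, 2:+C, 3:+C, 4:-B, 5:-C, 6:+C, 7:+C, 8:-C, 9:-C, 10:-C, 11:+C, 12:+C, 13:+C
No rule fires across all 13 points.

none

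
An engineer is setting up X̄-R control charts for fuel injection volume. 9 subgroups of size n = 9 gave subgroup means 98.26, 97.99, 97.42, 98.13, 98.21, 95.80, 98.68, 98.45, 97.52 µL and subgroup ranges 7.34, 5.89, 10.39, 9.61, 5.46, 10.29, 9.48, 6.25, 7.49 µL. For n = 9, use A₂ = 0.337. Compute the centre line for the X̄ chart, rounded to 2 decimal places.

97.83

X̄̄ = (98.26 + 97.99 + 97.42 + 98.13 + 98.21 + 95.80 + 98.68 + 98.45 + 97.52) / 9 = 880.4600 / 9 = 97.8289
CL = X̄̄ = 97.8289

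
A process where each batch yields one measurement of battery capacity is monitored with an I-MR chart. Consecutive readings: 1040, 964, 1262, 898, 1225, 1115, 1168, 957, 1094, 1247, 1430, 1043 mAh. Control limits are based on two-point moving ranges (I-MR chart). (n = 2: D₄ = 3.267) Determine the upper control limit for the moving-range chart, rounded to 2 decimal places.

682.80

Moving ranges: 76, 298, 364, 327, 110, 53, 211, 137, 153, 183, 387; M̄R̄ = 2299.0000 / 11 = 209.0000
UCL_MR = D₄·M̄R̄ = 3.267 × 209.0000 = 682.8030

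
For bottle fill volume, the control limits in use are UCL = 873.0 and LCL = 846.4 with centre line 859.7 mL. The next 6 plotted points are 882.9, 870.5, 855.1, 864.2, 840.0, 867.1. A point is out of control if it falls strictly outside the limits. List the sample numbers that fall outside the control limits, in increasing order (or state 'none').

Compare each point to [846.4, 873.0]: sample 1 = 882.9 > UCL; sample 5 = 840.0 < LCL.

1, 5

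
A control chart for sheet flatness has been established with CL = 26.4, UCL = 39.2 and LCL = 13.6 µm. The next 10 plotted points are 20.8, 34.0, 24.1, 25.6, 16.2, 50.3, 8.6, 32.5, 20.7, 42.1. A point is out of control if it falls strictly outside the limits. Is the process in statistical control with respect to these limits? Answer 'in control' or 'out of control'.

Compare each point to [13.6, 39.2]: sample 6 = 50.3 > UCL; sample 7 = 8.6 < LCL; sample 10 = 42.1 > UCL.

out of control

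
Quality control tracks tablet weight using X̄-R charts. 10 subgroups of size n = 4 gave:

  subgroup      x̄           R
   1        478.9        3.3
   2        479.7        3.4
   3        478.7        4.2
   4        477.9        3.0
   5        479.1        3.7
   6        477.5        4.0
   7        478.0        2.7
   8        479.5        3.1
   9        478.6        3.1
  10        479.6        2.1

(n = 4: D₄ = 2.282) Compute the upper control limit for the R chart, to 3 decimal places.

R̄ = (3.3 + 3.4 + 4.2 + 3.0 + 3.7 + 4.0 + 2.7 + 3.1 + 3.1 + 2.1) / 10 = 32.6000 / 10 = 3.2600
UCL_R = D₄·R̄ = 2.282 × 3.2600 = 7.4393

7.439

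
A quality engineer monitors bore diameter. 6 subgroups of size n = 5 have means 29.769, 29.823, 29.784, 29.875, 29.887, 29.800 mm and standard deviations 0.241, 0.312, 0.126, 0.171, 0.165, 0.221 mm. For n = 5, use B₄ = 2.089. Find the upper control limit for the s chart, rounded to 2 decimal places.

0.43

s̄ = (0.241 + 0.312 + 0.126 + 0.171 + 0.165 + 0.221) / 6 = 0.2060
UCL_s = B₄·s̄ = 2.089 × 0.2060 = 0.4303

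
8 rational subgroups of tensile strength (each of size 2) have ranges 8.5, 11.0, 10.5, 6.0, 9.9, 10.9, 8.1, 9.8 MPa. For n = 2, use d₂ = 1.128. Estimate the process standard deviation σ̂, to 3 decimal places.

8.278

R̄ = (8.5 + 11.0 + 10.5 + 6.0 + 9.9 + 10.9 + 8.1 + 9.8) / 8 = 9.3375
σ̂ = R̄ / d₂ = 9.3375 / 1.128 = 8.2779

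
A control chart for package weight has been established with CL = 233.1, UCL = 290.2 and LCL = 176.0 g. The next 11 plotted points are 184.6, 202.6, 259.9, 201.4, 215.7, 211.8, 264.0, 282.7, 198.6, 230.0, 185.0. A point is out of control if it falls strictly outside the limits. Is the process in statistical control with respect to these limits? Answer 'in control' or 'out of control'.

All 11 points lie within [176.0, 290.2].

in control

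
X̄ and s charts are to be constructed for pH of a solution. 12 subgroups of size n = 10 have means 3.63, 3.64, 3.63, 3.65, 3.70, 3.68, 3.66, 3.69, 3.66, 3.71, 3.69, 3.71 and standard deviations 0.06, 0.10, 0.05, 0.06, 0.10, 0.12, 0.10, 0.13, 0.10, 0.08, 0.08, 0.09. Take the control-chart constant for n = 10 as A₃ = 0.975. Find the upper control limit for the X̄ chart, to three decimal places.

3.758

X̄̄ = (3.63 + 3.64 + 3.63 + 3.65 + 3.70 + 3.68 + 3.66 + 3.69 + 3.66 + 3.71 + 3.69 + 3.71) / 12 = 3.6708
s̄ = (0.06 + 0.10 + 0.05 + 0.06 + 0.10 + 0.12 + 0.10 + 0.13 + 0.10 + 0.08 + 0.08 + 0.09) / 12 = 0.0892
UCL = X̄̄ + A₃·s̄ = 3.6708 + 0.975 × 0.0892 = 3.7578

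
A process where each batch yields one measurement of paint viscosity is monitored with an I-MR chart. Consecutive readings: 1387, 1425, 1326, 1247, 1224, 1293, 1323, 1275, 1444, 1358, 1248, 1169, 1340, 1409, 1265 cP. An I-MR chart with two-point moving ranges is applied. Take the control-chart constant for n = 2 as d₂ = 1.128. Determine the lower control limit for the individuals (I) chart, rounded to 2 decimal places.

1084.91

X̄ = (1387 + 1425 + 1326 + 1247 + 1224 + 1293 + 1323 + 1275 + 1444 + 1358 + 1248 + 1169 + 1340 + 1409 + 1265) / 15 = 1315.5333
Moving ranges: 38, 99, 79, 23, 69, 30, 48, 169, 86, 110, 79, 171, 69, 144; M̄R̄ = 1214.0000 / 14 = 86.7143
LCL = X̄ − 3·M̄R̄/d₂ = 1315.5333 − 3 × 86.7143 / 1.128 = 1084.9102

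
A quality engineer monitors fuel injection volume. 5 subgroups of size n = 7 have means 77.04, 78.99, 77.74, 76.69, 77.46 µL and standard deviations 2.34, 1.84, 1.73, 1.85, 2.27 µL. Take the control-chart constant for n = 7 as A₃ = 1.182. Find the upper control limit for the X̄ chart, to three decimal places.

X̄̄ = (77.04 + 78.99 + 77.74 + 76.69 + 77.46) / 5 = 77.5840
s̄ = (2.34 + 1.84 + 1.73 + 1.85 + 2.27) / 5 = 2.0060
UCL = X̄̄ + A₃·s̄ = 77.5840 + 1.182 × 2.0060 = 79.9551

79.955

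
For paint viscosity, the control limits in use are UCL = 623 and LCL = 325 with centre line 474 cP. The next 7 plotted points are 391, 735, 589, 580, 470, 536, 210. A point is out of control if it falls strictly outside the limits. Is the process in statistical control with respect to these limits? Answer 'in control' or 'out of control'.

Compare each point to [325, 623]: sample 2 = 735 > UCL; sample 7 = 210 < LCL.

out of control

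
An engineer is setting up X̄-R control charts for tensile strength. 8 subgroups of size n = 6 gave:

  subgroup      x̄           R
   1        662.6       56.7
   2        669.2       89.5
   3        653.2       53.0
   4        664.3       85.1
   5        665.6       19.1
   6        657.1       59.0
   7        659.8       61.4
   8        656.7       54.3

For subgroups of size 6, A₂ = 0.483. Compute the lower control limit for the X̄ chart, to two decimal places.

X̄̄ = (662.6 + 669.2 + 653.2 + 664.3 + 665.6 + 657.1 + 659.8 + 656.7) / 8 = 5288.5000 / 8 = 661.0625
R̄ = (56.7 + 89.5 + 53.0 + 85.1 + 19.1 + 59.0 + 61.4 + 54.3) / 8 = 478.1000 / 8 = 59.7625
LCL = X̄̄ − A₂·R̄ = 661.0625 − 0.483 × 59.7625 = 632.1972

632.20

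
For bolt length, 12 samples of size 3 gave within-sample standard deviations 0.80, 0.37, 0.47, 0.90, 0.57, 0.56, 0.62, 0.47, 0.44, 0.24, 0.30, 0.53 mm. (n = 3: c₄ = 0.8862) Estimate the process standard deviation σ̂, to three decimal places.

s̄ = (0.80 + 0.37 + 0.47 + 0.90 + 0.57 + 0.56 + 0.62 + 0.47 + 0.44 + 0.24 + 0.30 + 0.53) / 12 = 0.5225
σ̂ = s̄ / c₄ = 0.5225 / 0.8862 = 0.5896

0.590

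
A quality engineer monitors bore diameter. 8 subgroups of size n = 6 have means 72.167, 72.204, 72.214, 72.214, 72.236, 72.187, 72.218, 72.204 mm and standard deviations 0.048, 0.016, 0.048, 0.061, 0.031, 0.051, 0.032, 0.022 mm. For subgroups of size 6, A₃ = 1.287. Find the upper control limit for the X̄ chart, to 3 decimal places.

72.255

X̄̄ = (72.167 + 72.204 + 72.214 + 72.214 + 72.236 + 72.187 + 72.218 + 72.204) / 8 = 72.2055
s̄ = (0.048 + 0.016 + 0.048 + 0.061 + 0.031 + 0.051 + 0.032 + 0.022) / 8 = 0.0386
UCL = X̄̄ + A₃·s̄ = 72.2055 + 1.287 × 0.0386 = 72.2552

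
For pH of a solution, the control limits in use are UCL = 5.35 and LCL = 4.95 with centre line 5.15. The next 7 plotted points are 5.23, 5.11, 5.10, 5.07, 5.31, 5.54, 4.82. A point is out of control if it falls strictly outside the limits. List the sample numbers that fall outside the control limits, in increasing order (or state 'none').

Compare each point to [4.95, 5.35]: sample 6 = 5.54 > UCL; sample 7 = 4.82 < LCL.

6, 7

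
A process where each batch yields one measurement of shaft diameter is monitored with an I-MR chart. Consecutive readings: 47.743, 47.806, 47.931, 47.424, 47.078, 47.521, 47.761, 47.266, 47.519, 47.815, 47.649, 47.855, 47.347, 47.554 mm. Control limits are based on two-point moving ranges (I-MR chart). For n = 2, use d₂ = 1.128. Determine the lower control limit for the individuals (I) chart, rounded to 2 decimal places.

X̄ = (47.743 + 47.806 + 47.931 + 47.424 + 47.078 + 47.521 + 47.761 + 47.266 + 47.519 + 47.815 + 47.649 + 47.855 + 47.347 + 47.554) / 14 = 47.5906
Moving ranges: 0.063, 0.125, 0.507, 0.346, 0.443, 0.240, 0.495, 0.253, 0.296, 0.166, 0.206, 0.508, 0.207; M̄R̄ = 3.8550 / 13 = 0.2965
LCL = X̄ − 3·M̄R̄/d₂ = 47.5906 − 3 × 0.2965 / 1.128 = 46.8020

46.80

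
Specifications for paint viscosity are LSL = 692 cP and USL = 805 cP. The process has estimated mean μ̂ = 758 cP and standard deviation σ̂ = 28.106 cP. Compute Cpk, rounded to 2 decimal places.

0.56

Cpu = (USL − μ̂) / (3σ̂) = (805 − 758) / (3 × 28.106) = 0.5574; Cpl = (μ̂ − LSL) / (3σ̂) = (758 − 692) / (3 × 28.106) = 0.7828; Cpk = min(Cpu, Cpl) = 0.5574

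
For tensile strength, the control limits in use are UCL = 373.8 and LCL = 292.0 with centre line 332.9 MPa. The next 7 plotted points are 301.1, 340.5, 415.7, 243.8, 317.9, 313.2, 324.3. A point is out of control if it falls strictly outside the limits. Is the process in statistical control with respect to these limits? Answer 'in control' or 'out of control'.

Compare each point to [292.0, 373.8]: sample 3 = 415.7 > UCL; sample 4 = 243.8 < LCL.

out of control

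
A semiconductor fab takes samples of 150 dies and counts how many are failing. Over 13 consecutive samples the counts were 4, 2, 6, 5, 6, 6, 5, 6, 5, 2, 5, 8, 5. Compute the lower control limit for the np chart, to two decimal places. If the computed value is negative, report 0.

p̄ = Σdᵢ / (k·n) = 65 / (13 × 150) = 0.03333
LCL = np̄ − 3·√(np̄(1−p̄)) = 5.0000 − 3 × 2.1985 = -1.5955 → 0 (negative, so LCL = 0)

0.00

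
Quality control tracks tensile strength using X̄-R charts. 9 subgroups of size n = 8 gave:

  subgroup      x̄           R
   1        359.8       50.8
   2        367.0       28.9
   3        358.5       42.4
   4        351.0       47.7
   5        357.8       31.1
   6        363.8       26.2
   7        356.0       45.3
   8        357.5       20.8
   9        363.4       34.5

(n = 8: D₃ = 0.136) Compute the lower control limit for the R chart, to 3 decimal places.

R̄ = (50.8 + 28.9 + 42.4 + 47.7 + 31.1 + 26.2 + 45.3 + 20.8 + 34.5) / 9 = 327.7000 / 9 = 36.4111
LCL_R = D₃·R̄ = 0.136 × 36.4111 = 4.9519

4.952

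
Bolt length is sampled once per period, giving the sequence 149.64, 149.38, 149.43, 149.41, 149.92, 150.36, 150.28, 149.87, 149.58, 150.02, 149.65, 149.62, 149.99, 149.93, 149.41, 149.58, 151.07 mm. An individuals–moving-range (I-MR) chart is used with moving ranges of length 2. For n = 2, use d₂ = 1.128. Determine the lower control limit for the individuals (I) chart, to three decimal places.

148.916

X̄ = (149.64 + 149.38 + 149.43 + 149.41 + 149.92 + 150.36 + 150.28 + 149.87 + 149.58 + 150.02 + 149.65 + 149.62 + 149.99 + 149.93 + 149.41 + 149.58 + 151.07) / 17 = 149.8318
Moving ranges: 0.26, 0.05, 0.02, 0.51, 0.44, 0.08, 0.41, 0.29, 0.44, 0.37, 0.03, 0.37, 0.06, 0.52, 0.17, 1.49; M̄R̄ = 5.5100 / 16 = 0.3444
LCL = X̄ − 3·M̄R̄/d₂ = 149.8318 − 3 × 0.3444 / 1.128 = 148.9159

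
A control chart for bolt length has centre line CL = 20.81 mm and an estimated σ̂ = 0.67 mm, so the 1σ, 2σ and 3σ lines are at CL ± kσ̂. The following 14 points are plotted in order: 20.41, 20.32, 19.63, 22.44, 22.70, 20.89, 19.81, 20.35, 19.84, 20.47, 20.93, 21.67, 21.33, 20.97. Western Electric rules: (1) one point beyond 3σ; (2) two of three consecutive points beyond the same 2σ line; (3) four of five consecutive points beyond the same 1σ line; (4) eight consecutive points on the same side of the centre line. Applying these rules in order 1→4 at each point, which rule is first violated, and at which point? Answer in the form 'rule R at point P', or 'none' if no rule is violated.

Zone of each point (C = within 1σ̂, B = 1σ̂–2σ̂, A = 2σ̂–3σ̂, * = beyond 3σ̂; sign = side of CL): 1:-C, 2:-C, 3:-B, 4:+A, 5:+A, 6:+C, 7:-B, 8:-C, 9:-B, 10:-C, 11:+C, 12:+B, 13:+C, 14:+C
Rule 2 (two of three consecutive points beyond the same 2σ limit) is satisfied at point 5.

rule 2 at point 5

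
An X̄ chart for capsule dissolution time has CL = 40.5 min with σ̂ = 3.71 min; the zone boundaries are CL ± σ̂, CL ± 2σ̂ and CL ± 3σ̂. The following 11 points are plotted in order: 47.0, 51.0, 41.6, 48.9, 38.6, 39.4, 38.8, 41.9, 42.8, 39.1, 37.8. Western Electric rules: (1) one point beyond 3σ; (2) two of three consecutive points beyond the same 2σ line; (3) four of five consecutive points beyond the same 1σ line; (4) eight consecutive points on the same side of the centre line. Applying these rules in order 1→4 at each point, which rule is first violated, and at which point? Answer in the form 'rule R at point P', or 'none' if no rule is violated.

rule 2 at point 4

Zone of each point (C = within 1σ̂, B = 1σ̂–2σ̂, A = 2σ̂–3σ̂, * = beyond 3σ̂; sign = side of CL): 1:+B, 2:+A, 3:+C, 4:+A, 5:-C, 6:-C, 7:-C, 8:+C, 9:+C, 10:-C, 11:-C
Rule 2 (two of three consecutive points beyond the same 2σ limit) is satisfied at point 4.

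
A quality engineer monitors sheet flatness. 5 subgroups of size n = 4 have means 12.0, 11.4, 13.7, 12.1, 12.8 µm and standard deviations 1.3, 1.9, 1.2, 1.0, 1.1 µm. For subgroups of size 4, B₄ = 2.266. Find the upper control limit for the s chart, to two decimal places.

2.95

s̄ = (1.3 + 1.9 + 1.2 + 1.0 + 1.1) / 5 = 1.3000
UCL_s = B₄·s̄ = 2.266 × 1.3000 = 2.9458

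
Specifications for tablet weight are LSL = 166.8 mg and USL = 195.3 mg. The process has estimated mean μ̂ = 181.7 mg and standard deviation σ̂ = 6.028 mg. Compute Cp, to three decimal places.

Cp = (USL − LSL) / (6σ̂) = (195.3 − 166.8) / (6 × 6.028) = 28.5000 / 36.1680 = 0.7880

0.788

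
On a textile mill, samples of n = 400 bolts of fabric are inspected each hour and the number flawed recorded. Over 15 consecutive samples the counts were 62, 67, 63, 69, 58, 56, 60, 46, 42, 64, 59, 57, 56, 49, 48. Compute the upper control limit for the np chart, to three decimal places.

78.051

p̄ = Σdᵢ / (k·n) = 856 / (15 × 400) = 0.14267
UCL = np̄ + 3·√(np̄(1−p̄)) = 57.0667 + 3 × √(57.0667×0.85733) = 57.0667 + 3 × 6.9947 = 78.0506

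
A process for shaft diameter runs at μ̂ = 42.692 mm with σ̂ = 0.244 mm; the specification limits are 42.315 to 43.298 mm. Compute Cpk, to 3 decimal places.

0.515

Cpu = (USL − μ̂) / (3σ̂) = (43.298 − 42.692) / (3 × 0.244) = 0.8279; Cpl = (μ̂ − LSL) / (3σ̂) = (42.692 − 42.315) / (3 × 0.244) = 0.5150; Cpk = min(Cpu, Cpl) = 0.5150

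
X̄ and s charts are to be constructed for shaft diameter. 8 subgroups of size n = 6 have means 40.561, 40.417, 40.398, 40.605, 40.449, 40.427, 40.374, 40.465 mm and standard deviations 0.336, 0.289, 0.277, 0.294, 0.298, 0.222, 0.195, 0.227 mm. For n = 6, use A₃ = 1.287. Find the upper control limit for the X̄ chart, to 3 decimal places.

40.806

X̄̄ = (40.561 + 40.417 + 40.398 + 40.605 + 40.449 + 40.427 + 40.374 + 40.465) / 8 = 40.4620
s̄ = (0.336 + 0.289 + 0.277 + 0.294 + 0.298 + 0.222 + 0.195 + 0.227) / 8 = 0.2672
UCL = X̄̄ + A₃·s̄ = 40.4620 + 1.287 × 0.2672 = 40.8060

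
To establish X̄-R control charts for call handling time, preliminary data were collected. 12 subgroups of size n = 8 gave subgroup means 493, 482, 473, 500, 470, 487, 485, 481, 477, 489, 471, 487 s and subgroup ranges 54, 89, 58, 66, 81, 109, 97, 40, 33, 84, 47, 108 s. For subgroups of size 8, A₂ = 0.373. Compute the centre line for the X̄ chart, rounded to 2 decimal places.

482.92

X̄̄ = (493 + 482 + 473 + 500 + 470 + 487 + 485 + 481 + 477 + 489 + 471 + 487) / 12 = 5795.0000 / 12 = 482.9167
CL = X̄̄ = 482.9167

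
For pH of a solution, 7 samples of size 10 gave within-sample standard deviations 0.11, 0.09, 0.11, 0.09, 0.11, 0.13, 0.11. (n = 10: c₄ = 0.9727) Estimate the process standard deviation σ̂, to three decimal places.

0.110

s̄ = (0.11 + 0.09 + 0.11 + 0.09 + 0.11 + 0.13 + 0.11) / 7 = 0.1071
σ̂ = s̄ / c₄ = 0.1071 / 0.9727 = 0.1101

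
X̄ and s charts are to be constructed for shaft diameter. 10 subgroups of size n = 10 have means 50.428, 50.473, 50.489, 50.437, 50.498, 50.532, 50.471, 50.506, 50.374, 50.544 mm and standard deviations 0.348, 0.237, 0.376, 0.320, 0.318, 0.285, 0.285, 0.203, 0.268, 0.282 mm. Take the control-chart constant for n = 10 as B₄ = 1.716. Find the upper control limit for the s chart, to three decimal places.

s̄ = (0.348 + 0.237 + 0.376 + 0.320 + 0.318 + 0.285 + 0.285 + 0.203 + 0.268 + 0.282) / 10 = 0.2922
UCL_s = B₄·s̄ = 1.716 × 0.2922 = 0.5014

0.501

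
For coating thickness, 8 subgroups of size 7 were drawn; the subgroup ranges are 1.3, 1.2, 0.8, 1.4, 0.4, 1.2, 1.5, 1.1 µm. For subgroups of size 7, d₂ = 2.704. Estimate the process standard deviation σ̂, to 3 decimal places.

0.411

R̄ = (1.3 + 1.2 + 0.8 + 1.4 + 0.4 + 1.2 + 1.5 + 1.1) / 8 = 1.1125
σ̂ = R̄ / d₂ = 1.1125 / 2.704 = 0.4114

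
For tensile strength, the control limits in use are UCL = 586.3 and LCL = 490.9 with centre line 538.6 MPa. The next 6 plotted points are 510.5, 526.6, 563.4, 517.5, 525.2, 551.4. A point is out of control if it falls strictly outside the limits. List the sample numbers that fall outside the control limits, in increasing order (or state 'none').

none

All 6 points lie within [490.9, 586.3].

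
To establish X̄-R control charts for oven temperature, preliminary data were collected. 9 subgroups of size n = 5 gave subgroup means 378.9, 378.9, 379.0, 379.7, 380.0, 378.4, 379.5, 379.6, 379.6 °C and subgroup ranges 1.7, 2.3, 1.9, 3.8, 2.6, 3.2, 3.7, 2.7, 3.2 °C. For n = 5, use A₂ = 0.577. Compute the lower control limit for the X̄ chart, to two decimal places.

X̄̄ = (378.9 + 378.9 + 379.0 + 379.7 + 380.0 + 378.4 + 379.5 + 379.6 + 379.6) / 9 = 3413.6000 / 9 = 379.2889
R̄ = (1.7 + 2.3 + 1.9 + 3.8 + 2.6 + 3.2 + 3.7 + 2.7 + 3.2) / 9 = 25.1000 / 9 = 2.7889
LCL = X̄̄ − A₂·R̄ = 379.2889 − 0.577 × 2.7889 = 377.6797

377.68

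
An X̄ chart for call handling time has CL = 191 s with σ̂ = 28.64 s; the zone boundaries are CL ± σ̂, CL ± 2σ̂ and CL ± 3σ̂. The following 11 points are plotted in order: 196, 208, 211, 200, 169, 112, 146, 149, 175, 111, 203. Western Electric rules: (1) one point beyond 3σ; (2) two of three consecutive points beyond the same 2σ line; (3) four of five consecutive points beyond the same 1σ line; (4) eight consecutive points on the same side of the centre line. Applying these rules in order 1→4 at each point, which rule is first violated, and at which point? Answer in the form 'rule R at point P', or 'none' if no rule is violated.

Zone of each point (C = within 1σ̂, B = 1σ̂–2σ̂, A = 2σ̂–3σ̂, * = beyond 3σ̂; sign = side of CL): 1:+C, 2:+C, 3:+C, 4:+C, 5:-C, 6:-A, 7:-B, 8:-B, 9:-C, 10:-A, 11:+C
Rule 3 (four of five consecutive points beyond the same 1σ limit) is satisfied at point 10.

rule 3 at point 10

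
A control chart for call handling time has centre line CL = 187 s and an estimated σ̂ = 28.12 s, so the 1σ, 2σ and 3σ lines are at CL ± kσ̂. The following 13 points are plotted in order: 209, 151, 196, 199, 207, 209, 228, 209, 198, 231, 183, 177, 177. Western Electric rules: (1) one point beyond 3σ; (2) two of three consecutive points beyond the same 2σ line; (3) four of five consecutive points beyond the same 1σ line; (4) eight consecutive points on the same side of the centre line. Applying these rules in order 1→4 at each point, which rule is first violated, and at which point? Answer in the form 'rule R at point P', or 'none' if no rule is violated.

rule 4 at point 10

Zone of each point (C = within 1σ̂, B = 1σ̂–2σ̂, A = 2σ̂–3σ̂, * = beyond 3σ̂; sign = side of CL): 1:+C, 2:-B, 3:+C, 4:+C, 5:+C, 6:+C, 7:+B, 8:+C, 9:+C, 10:+B, 11:-C, 12:-C, 13:-C
Rule 4 (eight consecutive points on the same side of the centre line) is satisfied at point 10.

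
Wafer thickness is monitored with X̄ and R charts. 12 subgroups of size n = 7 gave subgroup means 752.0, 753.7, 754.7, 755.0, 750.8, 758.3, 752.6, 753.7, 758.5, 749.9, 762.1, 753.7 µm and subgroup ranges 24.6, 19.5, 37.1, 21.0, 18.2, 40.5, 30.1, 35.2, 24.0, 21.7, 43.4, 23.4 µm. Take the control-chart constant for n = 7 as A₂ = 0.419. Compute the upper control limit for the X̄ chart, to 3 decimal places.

766.410

X̄̄ = (752.0 + 753.7 + 754.7 + 755.0 + 750.8 + 758.3 + 752.6 + 753.7 + 758.5 + 749.9 + 762.1 + 753.7) / 12 = 9055.0000 / 12 = 754.5833
R̄ = (24.6 + 19.5 + 37.1 + 21.0 + 18.2 + 40.5 + 30.1 + 35.2 + 24.0 + 21.7 + 43.4 + 23.4) / 12 = 338.7000 / 12 = 28.2250
UCL = X̄̄ + A₂·R̄ = 754.5833 + 0.419 × 28.2250 = 766.4096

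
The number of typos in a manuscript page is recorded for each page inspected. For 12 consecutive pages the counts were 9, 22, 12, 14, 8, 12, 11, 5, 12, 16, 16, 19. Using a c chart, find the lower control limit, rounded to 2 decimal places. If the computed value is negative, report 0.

c̄ = (9 + 22 + 12 + 14 + 8 + 12 + 11 + 5 + 12 + 16 + 16 + 19) / 12 = 156 / 12 = 13.0000
LCL = c̄ − 3√c̄ = 13.0000 − 3 × 3.6056 = 2.1833

2.18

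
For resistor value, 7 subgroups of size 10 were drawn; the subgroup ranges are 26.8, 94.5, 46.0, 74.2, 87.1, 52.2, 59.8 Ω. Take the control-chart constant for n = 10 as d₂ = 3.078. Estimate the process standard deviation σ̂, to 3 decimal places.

20.449

R̄ = (26.8 + 94.5 + 46.0 + 74.2 + 87.1 + 52.2 + 59.8) / 7 = 62.9429
σ̂ = R̄ / d₂ = 62.9429 / 3.078 = 20.4493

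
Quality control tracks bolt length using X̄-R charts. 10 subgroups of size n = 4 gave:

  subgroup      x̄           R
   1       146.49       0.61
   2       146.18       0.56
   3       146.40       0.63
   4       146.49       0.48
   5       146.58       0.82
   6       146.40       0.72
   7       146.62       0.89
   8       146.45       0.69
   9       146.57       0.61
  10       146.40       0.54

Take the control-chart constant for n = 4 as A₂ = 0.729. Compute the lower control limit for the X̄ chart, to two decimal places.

145.98

X̄̄ = (146.49 + 146.18 + 146.40 + 146.49 + 146.58 + 146.40 + 146.62 + 146.45 + 146.57 + 146.40) / 10 = 1464.5800 / 10 = 146.4580
R̄ = (0.61 + 0.56 + 0.63 + 0.48 + 0.82 + 0.72 + 0.89 + 0.69 + 0.61 + 0.54) / 10 = 6.5500 / 10 = 0.6550
LCL = X̄̄ − A₂·R̄ = 146.4580 − 0.729 × 0.6550 = 145.9805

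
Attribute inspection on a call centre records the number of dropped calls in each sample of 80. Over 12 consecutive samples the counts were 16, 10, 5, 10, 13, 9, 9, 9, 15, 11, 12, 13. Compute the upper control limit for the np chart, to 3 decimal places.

20.241

p̄ = Σdᵢ / (k·n) = 132 / (12 × 80) = 0.13750
UCL = np̄ + 3·√(np̄(1−p̄)) = 11.0000 + 3 × √(11.0000×0.86250) = 11.0000 + 3 × 3.0802 = 20.2405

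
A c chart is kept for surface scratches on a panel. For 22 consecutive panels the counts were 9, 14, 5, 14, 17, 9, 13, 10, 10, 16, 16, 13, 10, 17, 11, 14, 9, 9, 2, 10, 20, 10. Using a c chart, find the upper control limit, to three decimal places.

c̄ = (9 + 14 + 5 + 14 + 17 + 9 + 13 + 10 + 10 + 16 + 16 + 13 + 10 + 17 + 11 + 14 + 9 + 9 + 2 + 10 + 20 + 10) / 22 = 258 / 22 = 11.7273
UCL = c̄ + 3√c̄ = 11.7273 + 3 × √11.7273 = 11.7273 + 3 × 3.4245 = 22.0008

22.001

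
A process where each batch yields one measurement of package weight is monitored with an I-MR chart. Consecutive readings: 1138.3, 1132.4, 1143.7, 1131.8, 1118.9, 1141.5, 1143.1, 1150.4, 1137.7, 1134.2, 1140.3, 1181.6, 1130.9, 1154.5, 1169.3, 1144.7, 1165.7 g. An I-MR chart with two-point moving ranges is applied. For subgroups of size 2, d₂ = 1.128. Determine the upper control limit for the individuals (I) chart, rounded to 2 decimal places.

X̄ = (1138.3 + 1132.4 + 1143.7 + 1131.8 + 1118.9 + 1141.5 + 1143.1 + 1150.4 + 1137.7 + 1134.2 + 1140.3 + 1181.6 + 1130.9 + 1154.5 + 1169.3 + 1144.7 + 1165.7) / 17 = 1144.6471
Moving ranges: 5.9, 11.3, 11.9, 12.9, 22.6, 1.6, 7.3, 12.7, 3.5, 6.1, 41.3, 50.7, 23.6, 14.8, 24.6, 21.0; M̄R̄ = 271.8000 / 16 = 16.9875
UCL = X̄ + 3·M̄R̄/d₂ = 1144.6471 + 3 × 16.9875 / 1.128 = 1189.8266

1189.83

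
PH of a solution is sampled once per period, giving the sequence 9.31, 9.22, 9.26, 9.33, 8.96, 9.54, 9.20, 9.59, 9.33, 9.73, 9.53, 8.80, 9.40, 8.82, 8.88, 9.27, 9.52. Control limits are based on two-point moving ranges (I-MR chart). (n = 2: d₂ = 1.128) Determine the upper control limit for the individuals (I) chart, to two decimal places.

10.17

X̄ = (9.31 + 9.22 + 9.26 + 9.33 + 8.96 + 9.54 + 9.20 + 9.59 + 9.33 + 9.73 + 9.53 + 8.80 + 9.40 + 8.82 + 8.88 + 9.27 + 9.52) / 17 = 9.2759
Moving ranges: 0.09, 0.04, 0.07, 0.37, 0.58, 0.34, 0.39, 0.26, 0.40, 0.20, 0.73, 0.60, 0.58, 0.06, 0.39, 0.25; M̄R̄ = 5.3500 / 16 = 0.3344
UCL = X̄ + 3·M̄R̄/d₂ = 9.2759 + 3 × 0.3344 / 1.128 = 10.1652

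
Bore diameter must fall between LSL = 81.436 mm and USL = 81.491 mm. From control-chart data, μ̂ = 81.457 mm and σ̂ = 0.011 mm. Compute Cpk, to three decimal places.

0.636

Cpu = (USL − μ̂) / (3σ̂) = (81.491 − 81.457) / (3 × 0.011) = 1.0303; Cpl = (μ̂ − LSL) / (3σ̂) = (81.457 − 81.436) / (3 × 0.011) = 0.6364; Cpk = min(Cpu, Cpl) = 0.6364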